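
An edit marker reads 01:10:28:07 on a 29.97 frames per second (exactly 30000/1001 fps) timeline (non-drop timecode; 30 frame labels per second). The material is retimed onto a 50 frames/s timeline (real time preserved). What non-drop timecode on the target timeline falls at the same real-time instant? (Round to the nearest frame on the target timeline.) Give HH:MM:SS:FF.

Source frame index: (1×3600 + 10×60 + 28) × 30 + 7 = 126847.
Real time: 126847 / (30000/1001) = 126973847/30000 s.
Target frame: (126973847/30000) × (50) = 126973847/600 ≈ 211623.078 → 211623.
At 50 labels/s: frame 211623 → 01:10:32:23.

01:10:32:23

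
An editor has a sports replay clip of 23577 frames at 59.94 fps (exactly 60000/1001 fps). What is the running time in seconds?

Running time = 23577 / (60000/1001) = 393.34295 s.

393.34295 seconds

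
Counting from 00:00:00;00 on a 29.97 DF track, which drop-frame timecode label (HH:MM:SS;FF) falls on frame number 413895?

03:50:10;09

Each 10-minute DF block holds 10 × 60 × 30 − 9 × 2 = 17982 frames. 413895 ÷ 17982 → 23 full blocks, remainder 309.
Within the partial block the first minute is 1800 frames and each further minute 1798, so 0 further minute boundaries passed. Total skipped labels = 18 × 23 + 2 × 0 = 414.
Non-drop label index = 413895 + 414 = 414309; at 30 labels/s that is 03:50:10:09, i.e. DF 03:50:10;09.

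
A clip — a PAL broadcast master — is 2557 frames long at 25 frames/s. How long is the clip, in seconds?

102.28 seconds

Running time = 2557 / (25) = 102.28 s.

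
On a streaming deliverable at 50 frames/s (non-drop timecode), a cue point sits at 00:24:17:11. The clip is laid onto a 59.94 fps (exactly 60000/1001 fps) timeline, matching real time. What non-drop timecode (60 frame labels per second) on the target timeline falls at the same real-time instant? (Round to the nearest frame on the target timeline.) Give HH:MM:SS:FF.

Source frame index: (0×3600 + 24×60 + 17) × 50 + 11 = 72861.
Real time: 72861 / (50) = 72861/50 s.
Target frame: (72861/50) × (60000/1001) = 87433200/1001 ≈ 87345.854 → 87346.
At 60 labels/s: frame 87346 → 00:24:15:46.

00:24:15:46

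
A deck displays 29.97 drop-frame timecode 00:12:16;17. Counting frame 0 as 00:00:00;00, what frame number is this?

Complete 10-minute blocks: 1, each 17982 frames → 17982.
Remaining 2 whole minutes in the current block: 1800 + 1 × 1798 = 3598 frames.
Within the current minute: 16 × 30 + 17 − 2 = 495 (labels ;00/;01 skipped at this minute). Total = 17982 + 3598 + 495 = 22075.

22075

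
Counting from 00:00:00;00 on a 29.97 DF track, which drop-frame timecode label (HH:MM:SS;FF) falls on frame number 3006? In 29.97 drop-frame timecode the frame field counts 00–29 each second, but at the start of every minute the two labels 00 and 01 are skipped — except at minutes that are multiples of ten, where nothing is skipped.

00:01:40;08

Ten DF minutes hold 17982 frames, so frame 3006 lies in block 0 (frames 0–17981) with 3006 frames into that block.
The block's first minute is 1800 frames and the rest 1798 each; 3006 frames reaches minute 1, so 0 × 18 + 1 × 2 = 2 labels have been skipped so far.
Adding those back, label number 3006 + 2 = 3008 at 30 labels/s is 100 s + 8 f = 0 h 1 min 40 s frame 8, i.e. 00:01:40;08.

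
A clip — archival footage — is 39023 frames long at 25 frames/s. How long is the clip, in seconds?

Running time = 39023 / (25) = 1560.92 s.

1560.92 seconds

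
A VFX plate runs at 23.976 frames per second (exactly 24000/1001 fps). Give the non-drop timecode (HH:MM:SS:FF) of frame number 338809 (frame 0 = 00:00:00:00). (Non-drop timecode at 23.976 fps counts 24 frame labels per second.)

338809 ÷ 24 = 14117 full seconds, remainder 1 frame.
14117 s = 3 h 55 min 17 s.
Timecode: 03:55:17:01.

03:55:17:01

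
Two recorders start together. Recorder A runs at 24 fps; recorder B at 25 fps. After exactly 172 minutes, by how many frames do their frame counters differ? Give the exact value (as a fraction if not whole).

172 min = 10320 s.
A emits 24 × 10320 = 247680 frames; B emits 25 × 10320 = 258000.
Difference = 10320 frames; B is ahead of A.

10320 frames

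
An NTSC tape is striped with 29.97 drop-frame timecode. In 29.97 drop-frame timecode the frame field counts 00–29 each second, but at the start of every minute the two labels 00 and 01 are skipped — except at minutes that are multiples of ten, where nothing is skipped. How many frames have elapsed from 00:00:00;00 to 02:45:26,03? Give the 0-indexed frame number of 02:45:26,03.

As if non-drop at 30 labels/s: (2 × 3600 + 45 × 60 + 26) × 30 + 3 = 297783.
Minute boundaries passed: 165; those not divisible by 10: 165 − 16 = 149; dropped labels = 2 × 149 = 298.
Actual frame index = 297783 − 298 = 297485.

297485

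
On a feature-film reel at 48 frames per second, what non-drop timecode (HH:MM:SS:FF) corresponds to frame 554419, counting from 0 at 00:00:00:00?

554419 ÷ 48 = 11550 full seconds, remainder 19 frames.
11550 s = 3 h 12 min 30 s.
Timecode: 03:12:30:19.

03:12:30:19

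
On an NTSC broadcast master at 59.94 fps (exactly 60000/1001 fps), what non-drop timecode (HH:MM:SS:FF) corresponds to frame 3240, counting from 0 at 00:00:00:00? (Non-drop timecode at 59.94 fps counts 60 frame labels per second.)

00:00:54:00

3240 ÷ 60 = 54 full seconds, remainder 0 frames.
54 s = 0 h 0 min 54 s.
Timecode: 00:00:54:00.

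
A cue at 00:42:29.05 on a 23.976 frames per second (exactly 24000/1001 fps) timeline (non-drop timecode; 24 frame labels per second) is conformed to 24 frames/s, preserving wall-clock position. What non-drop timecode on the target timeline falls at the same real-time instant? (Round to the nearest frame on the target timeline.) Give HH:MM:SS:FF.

00:42:31:18

Source frame index: (0×3600 + 42×60 + 29) × 24 + 5 = 61181.
Real time: 61181 / (24000/1001) = 61242181/24000 s.
Target frame: (61242181/24000) × (24) = 61242181/1000 ≈ 61242.181 → 61242.
At 24 labels/s: frame 61242 → 00:42:31:18.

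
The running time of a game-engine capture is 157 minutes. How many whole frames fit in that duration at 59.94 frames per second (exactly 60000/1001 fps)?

564635 frames

157 min = 9420 s.
Frames = 9420 × 60000/1001 = 565200000/1001 ≈ 564635.3646.
Complete frames: 564635.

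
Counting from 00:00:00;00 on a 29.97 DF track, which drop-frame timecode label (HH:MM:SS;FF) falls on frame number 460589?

Ten DF minutes hold 17982 frames, so frame 460589 lies in block 25 (frames 449550–467531) with 11039 frames into that block.
The block's first minute is 1800 frames and the rest 1798 each; 11039 frames reaches minute 6, so 25 × 18 + 6 × 2 = 462 labels have been skipped so far.
Adding those back, label number 460589 + 462 = 461051 at 30 labels/s is 15368 s + 11 f = 4 h 16 min 8 s frame 11, i.e. 04:16:08;11.

04:16:08;11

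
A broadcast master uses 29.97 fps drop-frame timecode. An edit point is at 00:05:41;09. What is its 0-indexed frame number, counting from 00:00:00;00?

Complete 10-minute blocks: 0, each 17982 frames → 0.
Remaining 5 whole minutes in the current block: 1800 + 4 × 1798 = 8992 frames.
Within the current minute: 41 × 30 + 9 − 2 = 1237 (labels ;00/;01 skipped at this minute). Total = 0 + 8992 + 1237 = 10229.

10229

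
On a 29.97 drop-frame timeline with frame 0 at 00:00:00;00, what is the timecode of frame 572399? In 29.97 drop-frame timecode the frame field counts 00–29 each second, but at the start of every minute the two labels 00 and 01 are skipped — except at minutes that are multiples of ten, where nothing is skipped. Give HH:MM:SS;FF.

05:18:19;03

Ten DF minutes hold 17982 frames, so frame 572399 lies in block 31 (frames 557442–575423) with 14957 frames into that block.
The block's first minute is 1800 frames and the rest 1798 each; 14957 frames reaches minute 8, so 31 × 18 + 8 × 2 = 574 labels have been skipped so far.
Adding those back, label number 572399 + 574 = 572973 at 30 labels/s is 19099 s + 3 f = 5 h 18 min 19 s frame 3, i.e. 05:18:19;03.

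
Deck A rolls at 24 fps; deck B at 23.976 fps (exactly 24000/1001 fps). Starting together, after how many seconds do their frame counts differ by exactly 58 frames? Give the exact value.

The gap grows by |24000/1001 − 24| = 24/1001 frames per second.
Time for a 58-frame gap: 58 ÷ (24/1001) = 29029/12 s.

29029/12 seconds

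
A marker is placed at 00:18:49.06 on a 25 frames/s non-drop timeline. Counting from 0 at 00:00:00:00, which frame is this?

Total seconds to the label: (0 × 3600 + 18 × 60 + 49) = 1129.
Frame index = 1129 × 25 + 6 = 28231.

frame 28231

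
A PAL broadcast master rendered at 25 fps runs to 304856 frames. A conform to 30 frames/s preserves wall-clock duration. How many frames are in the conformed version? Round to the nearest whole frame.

365827 frames

Frames at target rate = 304856 × (30) / (25) = 1829136/5 ≈ 365827.200.
Nearest whole frame: 365827.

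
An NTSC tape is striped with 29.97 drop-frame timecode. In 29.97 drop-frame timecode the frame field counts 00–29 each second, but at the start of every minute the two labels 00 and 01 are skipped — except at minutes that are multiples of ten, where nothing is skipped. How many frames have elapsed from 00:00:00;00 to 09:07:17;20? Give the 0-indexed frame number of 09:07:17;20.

As if non-drop at 30 labels/s: (9 × 3600 + 7 × 60 + 17) × 30 + 20 = 985130.
Minute boundaries passed: 547; those not divisible by 10: 547 − 54 = 493; dropped labels = 2 × 493 = 986.
Actual frame index = 985130 − 986 = 984144.

984144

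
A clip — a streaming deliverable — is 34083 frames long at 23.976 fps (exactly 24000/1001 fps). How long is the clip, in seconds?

Running time = 34083 / (24000/1001) = 1421.545125 s.

1421.545125 seconds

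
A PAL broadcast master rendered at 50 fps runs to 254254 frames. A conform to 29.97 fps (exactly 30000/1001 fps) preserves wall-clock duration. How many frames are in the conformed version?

152400 frames

Target frames = source frames × (target rate / source rate) = 254254 × (30000/1001)/(50) = 254254 × 600/1001 = 152400.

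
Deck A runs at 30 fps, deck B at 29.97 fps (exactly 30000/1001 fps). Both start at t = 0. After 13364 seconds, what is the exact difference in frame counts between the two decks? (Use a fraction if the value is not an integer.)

30840/77 frames

A emits 30 × 13364 = 400920 frames; B emits 30000/1001 × 13364 = 30840000/77.
Difference = 30840/77 frames (≈ 400.5195); B is behind A.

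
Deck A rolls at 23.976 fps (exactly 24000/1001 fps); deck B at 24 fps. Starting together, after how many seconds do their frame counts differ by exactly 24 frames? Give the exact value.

1001 seconds

The gap grows by |24 − 24000/1001| = 24/1001 frames per second.
Time for a 24-frame gap: 24 ÷ (24/1001) = 1001 s.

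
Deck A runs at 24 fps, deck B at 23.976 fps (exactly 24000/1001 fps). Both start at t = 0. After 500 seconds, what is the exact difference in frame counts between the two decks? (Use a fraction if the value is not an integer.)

12000/1001 frames

A emits 24 × 500 = 12000 frames; B emits 24000/1001 × 500 = 12000000/1001.
Difference = 12000/1001 frames (≈ 11.9880); B is behind A.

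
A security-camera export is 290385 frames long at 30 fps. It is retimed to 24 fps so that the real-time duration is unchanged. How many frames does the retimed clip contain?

Target frames = source frames × (target rate / source rate) = 290385 × (24)/(30) = 290385 × 4/5 = 232308.

232308 frames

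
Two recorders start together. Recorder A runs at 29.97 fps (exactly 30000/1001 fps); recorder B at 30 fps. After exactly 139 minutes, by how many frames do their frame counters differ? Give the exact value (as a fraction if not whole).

250200/1001 frames

139 min = 8340 s.
A emits 30000/1001 × 8340 = 250200000/1001 frames; B emits 30 × 8340 = 250200.
Difference = 250200/1001 frames (≈ 249.9500); B is ahead of A.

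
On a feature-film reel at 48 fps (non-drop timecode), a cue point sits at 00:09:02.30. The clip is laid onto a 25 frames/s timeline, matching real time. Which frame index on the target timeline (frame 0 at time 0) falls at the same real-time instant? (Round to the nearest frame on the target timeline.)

Source frame index: (0×3600 + 9×60 + 2) × 48 + 30 = 26046.
Real time: 26046 / (48) = 4341/8 s.
Target frame: (4341/8) × (25) = 108525/8 ≈ 13565.625 → 13566.

frame 13566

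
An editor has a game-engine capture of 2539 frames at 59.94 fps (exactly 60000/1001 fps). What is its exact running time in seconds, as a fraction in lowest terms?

2541539/60000 seconds

Running time = 2539 ÷ (60000/1001) = 2539 × 1001/60000 = 2541539/60000 s.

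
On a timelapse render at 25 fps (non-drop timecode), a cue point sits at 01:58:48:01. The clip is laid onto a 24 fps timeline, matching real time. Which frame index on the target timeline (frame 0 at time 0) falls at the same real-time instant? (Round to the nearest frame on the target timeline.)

frame 171073

Source frame index: (1×3600 + 58×60 + 48) × 25 + 1 = 178201.
Real time: 178201 / (25) = 178201/25 s.
Target frame: (178201/25) × (24) = 4276824/25 ≈ 171072.960 → 171073.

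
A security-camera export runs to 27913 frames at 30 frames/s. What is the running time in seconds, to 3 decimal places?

Running time = 27913 × 1/30 = 27913/30 s ≈ 930.433 s.

930.433 seconds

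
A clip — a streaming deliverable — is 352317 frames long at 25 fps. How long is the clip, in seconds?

Running time = 352317 / (25) = 14092.68 s.

14092.68 seconds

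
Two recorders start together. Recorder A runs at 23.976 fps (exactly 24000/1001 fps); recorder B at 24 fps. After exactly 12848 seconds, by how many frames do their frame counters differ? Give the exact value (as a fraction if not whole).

28032/91 frames

A emits 24000/1001 × 12848 = 28032000/91 frames; B emits 24 × 12848 = 308352.
Difference = 28032/91 frames (≈ 308.0440); B is ahead of A.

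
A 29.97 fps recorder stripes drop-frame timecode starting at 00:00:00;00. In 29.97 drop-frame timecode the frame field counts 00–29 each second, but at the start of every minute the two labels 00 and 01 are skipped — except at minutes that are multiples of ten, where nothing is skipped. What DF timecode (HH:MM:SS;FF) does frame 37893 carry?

00:21:04;11

Ten DF minutes hold 17982 frames, so frame 37893 lies in block 2 (frames 35964–53945) with 1929 frames into that block.
The block's first minute is 1800 frames and the rest 1798 each; 1929 frames reaches minute 1, so 2 × 18 + 1 × 2 = 38 labels have been skipped so far.
Adding those back, label number 37893 + 38 = 37931 at 30 labels/s is 1264 s + 11 f = 0 h 21 min 4 s frame 11, i.e. 00:21:04;11.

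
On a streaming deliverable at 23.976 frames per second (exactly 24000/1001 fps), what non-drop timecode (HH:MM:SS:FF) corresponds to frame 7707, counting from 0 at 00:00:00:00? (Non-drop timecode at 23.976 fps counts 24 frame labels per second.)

7707 ÷ 24 = 321 full seconds, remainder 3 frames.
321 s = 0 h 5 min 21 s.
Timecode: 00:05:21:03.

00:05:21:03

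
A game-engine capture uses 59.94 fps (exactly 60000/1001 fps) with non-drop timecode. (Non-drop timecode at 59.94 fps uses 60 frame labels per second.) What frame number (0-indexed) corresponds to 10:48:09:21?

frame 2333361

Total seconds to the label: (10 × 3600 + 48 × 60 + 9) = 38889.
Frame index = 38889 × 60 + 21 = 2333361.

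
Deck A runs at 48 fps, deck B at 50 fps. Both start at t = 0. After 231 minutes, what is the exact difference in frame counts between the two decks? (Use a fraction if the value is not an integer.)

27720 frames

231 min = 13860 s.
A emits 48 × 13860 = 665280 frames; B emits 50 × 13860 = 693000.
Difference = 27720 frames; B is ahead of A.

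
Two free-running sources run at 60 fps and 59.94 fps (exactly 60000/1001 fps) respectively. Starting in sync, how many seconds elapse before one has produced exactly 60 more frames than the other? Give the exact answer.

The gap grows by |60000/1001 − 60| = 60/1001 frames per second.
Time for a 60-frame gap: 60 ÷ (60/1001) = 1001 s.

1001 seconds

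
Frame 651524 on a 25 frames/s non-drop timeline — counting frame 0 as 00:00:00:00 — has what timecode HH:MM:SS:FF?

651524 ÷ 25 = 26060 full seconds, remainder 24 frames.
26060 s = 7 h 14 min 20 s.
Timecode: 07:14:20:24.

07:14:20:24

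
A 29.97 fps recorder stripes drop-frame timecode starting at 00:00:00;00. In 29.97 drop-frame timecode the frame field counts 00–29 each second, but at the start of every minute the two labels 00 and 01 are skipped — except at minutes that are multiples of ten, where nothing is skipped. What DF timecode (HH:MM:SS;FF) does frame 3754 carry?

Ten DF minutes hold 17982 frames, so frame 3754 lies in block 0 (frames 0–17981) with 3754 frames into that block.
The block's first minute is 1800 frames and the rest 1798 each; 3754 frames reaches minute 2, so 0 × 18 + 2 × 2 = 4 labels have been skipped so far.
Adding those back, label number 3754 + 4 = 3758 at 30 labels/s is 125 s + 8 f = 0 h 2 min 5 s frame 8, i.e. 00:02:05;08.

00:02:05;08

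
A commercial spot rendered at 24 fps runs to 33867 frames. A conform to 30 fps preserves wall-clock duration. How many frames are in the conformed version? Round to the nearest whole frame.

42334 frames

Frames at target rate = 33867 × (30) / (24) = 169335/4 ≈ 42333.750.
Nearest whole frame: 42334.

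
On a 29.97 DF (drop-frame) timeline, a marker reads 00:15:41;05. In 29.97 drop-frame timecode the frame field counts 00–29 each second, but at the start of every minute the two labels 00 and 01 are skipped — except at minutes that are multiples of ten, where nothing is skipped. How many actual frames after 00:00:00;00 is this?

As if non-drop at 30 labels/s: (0 × 3600 + 15 × 60 + 41) × 30 + 5 = 28235.
Minute boundaries passed: 15; those not divisible by 10: 15 − 1 = 14; dropped labels = 2 × 14 = 28.
Actual frame index = 28235 − 28 = 28207.

28207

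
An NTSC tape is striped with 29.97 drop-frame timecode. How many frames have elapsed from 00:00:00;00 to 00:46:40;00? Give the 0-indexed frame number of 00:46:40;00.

83916

As if non-drop at 30 labels/s: (0 × 3600 + 46 × 60 + 40) × 30 + 0 = 84000.
Minute boundaries passed: 46; those not divisible by 10: 46 − 4 = 42; dropped labels = 2 × 42 = 84.
Actual frame index = 84000 − 84 = 83916.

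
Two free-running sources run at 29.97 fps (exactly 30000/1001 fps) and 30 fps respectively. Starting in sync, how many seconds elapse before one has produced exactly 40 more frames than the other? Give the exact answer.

4004/3 seconds

The gap grows by |30 − 30000/1001| = 30/1001 frames per second.
Time for a 40-frame gap: 40 ÷ (30/1001) = 4004/3 s.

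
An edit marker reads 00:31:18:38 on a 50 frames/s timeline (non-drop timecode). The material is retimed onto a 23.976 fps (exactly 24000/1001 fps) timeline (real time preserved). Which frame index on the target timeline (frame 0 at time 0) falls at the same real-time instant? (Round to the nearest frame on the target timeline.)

Source frame index: (0×3600 + 31×60 + 18) × 50 + 38 = 93938.
Real time: 93938 / (50) = 46969/25 s.
Target frame: (46969/25) × (24000/1001) = 3468480/77 ≈ 45045.195 → 45045.

frame 45045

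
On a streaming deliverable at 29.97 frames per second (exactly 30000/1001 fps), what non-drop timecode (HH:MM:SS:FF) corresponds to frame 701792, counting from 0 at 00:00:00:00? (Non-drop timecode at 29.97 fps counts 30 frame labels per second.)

701792 ÷ 30 = 23393 full seconds, remainder 2 frames.
23393 s = 6 h 29 min 53 s.
Timecode: 06:29:53:02.

06:29:53:02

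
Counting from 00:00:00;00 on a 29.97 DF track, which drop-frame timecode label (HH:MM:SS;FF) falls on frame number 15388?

Each 10-minute DF block holds 10 × 60 × 30 − 9 × 2 = 17982 frames. 15388 ÷ 17982 → 0 full blocks, remainder 15388.
Within the partial block the first minute is 1800 frames and each further minute 1798, so 8 further minute boundaries passed. Total skipped labels = 18 × 0 + 2 × 8 = 16.
Non-drop label index = 15388 + 16 = 15404; at 30 labels/s that is 00:08:33:14, i.e. DF 00:08:33;14.

00:08:33;14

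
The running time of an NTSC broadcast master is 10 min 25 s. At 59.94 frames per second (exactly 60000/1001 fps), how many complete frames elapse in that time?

37462 frames

10 min 25 s = 625 s.
Frames = 625 × 60000/1001 = 37500000/1001 ≈ 37462.5375.
Complete frames: 37462.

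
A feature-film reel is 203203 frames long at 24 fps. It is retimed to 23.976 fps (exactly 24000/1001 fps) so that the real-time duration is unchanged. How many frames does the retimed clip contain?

Target frames = source frames × (target rate / source rate) = 203203 × (24000/1001)/(24) = 203203 × 1000/1001 = 203000.

203000 frames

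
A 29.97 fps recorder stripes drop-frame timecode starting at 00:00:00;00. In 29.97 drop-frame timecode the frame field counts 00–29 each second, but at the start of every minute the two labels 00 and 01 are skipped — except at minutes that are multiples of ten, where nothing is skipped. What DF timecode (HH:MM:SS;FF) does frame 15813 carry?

Ten DF minutes hold 17982 frames, so frame 15813 lies in block 0 (frames 0–17981) with 15813 frames into that block.
The block's first minute is 1800 frames and the rest 1798 each; 15813 frames reaches minute 8, so 0 × 18 + 8 × 2 = 16 labels have been skipped so far.
Adding those back, label number 15813 + 16 = 15829 at 30 labels/s is 527 s + 19 f = 0 h 8 min 47 s frame 19, i.e. 00:08:47;19.

00:08:47;19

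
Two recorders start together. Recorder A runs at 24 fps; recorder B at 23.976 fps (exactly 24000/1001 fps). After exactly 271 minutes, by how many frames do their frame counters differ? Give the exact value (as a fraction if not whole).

271 min = 16260 s.
A emits 24 × 16260 = 390240 frames; B emits 24000/1001 × 16260 = 390240000/1001.
Difference = 390240/1001 frames (≈ 389.8501); B is behind A.

390240/1001 frames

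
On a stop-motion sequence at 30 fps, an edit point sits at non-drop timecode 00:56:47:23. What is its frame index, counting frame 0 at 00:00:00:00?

Total seconds to the label: (0 × 3600 + 56 × 60 + 47) = 3407.
Frame index = 3407 × 30 + 23 = 102233.

102233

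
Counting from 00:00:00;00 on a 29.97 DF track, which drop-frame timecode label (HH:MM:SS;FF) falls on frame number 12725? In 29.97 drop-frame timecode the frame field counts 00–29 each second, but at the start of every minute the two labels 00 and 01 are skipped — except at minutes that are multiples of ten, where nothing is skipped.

Ten DF minutes hold 17982 frames, so frame 12725 lies in block 0 (frames 0–17981) with 12725 frames into that block.
The block's first minute is 1800 frames and the rest 1798 each; 12725 frames reaches minute 7, so 0 × 18 + 7 × 2 = 14 labels have been skipped so far.
Adding those back, label number 12725 + 14 = 12739 at 30 labels/s is 424 s + 19 f = 0 h 7 min 4 s frame 19, i.e. 00:07:04;19.

00:07:04;19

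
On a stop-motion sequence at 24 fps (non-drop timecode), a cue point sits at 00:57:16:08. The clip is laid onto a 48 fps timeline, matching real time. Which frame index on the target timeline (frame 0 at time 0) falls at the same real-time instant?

Source frame index: (0×3600 + 57×60 + 16) × 24 + 8 = 82472.
Real time: 82472 / (24) = 10309/3 s.
Target frame: (10309/3) × (48) = 164944.

frame 164944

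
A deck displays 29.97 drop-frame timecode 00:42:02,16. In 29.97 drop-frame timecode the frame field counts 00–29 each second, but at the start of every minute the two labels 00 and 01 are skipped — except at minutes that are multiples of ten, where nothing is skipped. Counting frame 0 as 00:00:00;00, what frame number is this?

Complete 10-minute blocks: 4, each 17982 frames → 71928.
Remaining 2 whole minutes in the current block: 1800 + 1 × 1798 = 3598 frames.
Within the current minute: 2 × 30 + 16 − 2 = 74 (labels ;00/;01 skipped at this minute). Total = 71928 + 3598 + 74 = 75600.

75600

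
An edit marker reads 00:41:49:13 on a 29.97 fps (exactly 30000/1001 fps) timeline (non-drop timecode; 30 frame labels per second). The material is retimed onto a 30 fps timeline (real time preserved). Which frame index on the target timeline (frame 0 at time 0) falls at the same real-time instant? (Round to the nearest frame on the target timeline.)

frame 75358

Source frame index: (0×3600 + 41×60 + 49) × 30 + 13 = 75283.
Real time: 75283 / (30000/1001) = 75358283/30000 s.
Target frame: (75358283/30000) × (30) = 75358283/1000 ≈ 75358.283 → 75358.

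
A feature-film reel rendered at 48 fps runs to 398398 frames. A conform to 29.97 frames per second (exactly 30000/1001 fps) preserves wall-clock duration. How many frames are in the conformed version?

Target frames = source frames × (target rate / source rate) = 398398 × (30000/1001)/(48) = 398398 × 625/1001 = 248750.

248750 frames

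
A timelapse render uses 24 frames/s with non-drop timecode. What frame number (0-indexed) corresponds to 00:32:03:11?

Total seconds to the label: (0 × 3600 + 32 × 60 + 3) = 1923.
Frame index = 1923 × 24 + 11 = 46163.

frame 46163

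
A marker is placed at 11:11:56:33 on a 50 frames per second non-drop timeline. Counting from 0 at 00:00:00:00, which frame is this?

frame 2015833

Total seconds to the label: (11 × 3600 + 11 × 60 + 56) = 40316.
Frame index = 40316 × 50 + 33 = 2015833.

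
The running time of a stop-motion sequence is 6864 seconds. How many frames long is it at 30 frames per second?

Frames = 6864 × 30 = 205920.

205920 frames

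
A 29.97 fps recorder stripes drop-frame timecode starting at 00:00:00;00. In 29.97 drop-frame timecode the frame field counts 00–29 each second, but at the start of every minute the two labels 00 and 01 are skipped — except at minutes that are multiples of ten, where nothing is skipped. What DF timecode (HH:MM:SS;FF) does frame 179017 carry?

Ten DF minutes hold 17982 frames, so frame 179017 lies in block 9 (frames 161838–179819) with 17179 frames into that block.
The block's first minute is 1800 frames and the rest 1798 each; 17179 frames reaches minute 9, so 9 × 18 + 9 × 2 = 180 labels have been skipped so far.
Adding those back, label number 179017 + 180 = 179197 at 30 labels/s is 5973 s + 7 f = 1 h 39 min 33 s frame 7, i.e. 01:39:33;07.

01:39:33;07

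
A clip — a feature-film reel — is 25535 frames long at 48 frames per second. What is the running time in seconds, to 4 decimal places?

Running time = 25535 × 1/48 = 25535/48 s ≈ 531.9792 s.

531.9792 seconds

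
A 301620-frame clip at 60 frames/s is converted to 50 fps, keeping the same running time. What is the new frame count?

251350 frames

Target frames = source frames × (target rate / source rate) = 301620 × (50)/(60) = 301620 × 5/6 = 251350.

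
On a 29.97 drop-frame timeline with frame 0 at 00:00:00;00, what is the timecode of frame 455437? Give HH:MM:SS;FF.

Ten DF minutes hold 17982 frames, so frame 455437 lies in block 25 (frames 449550–467531) with 5887 frames into that block.
The block's first minute is 1800 frames and the rest 1798 each; 5887 frames reaches minute 3, so 25 × 18 + 3 × 2 = 456 labels have been skipped so far.
Adding those back, label number 455437 + 456 = 455893 at 30 labels/s is 15196 s + 13 f = 4 h 13 min 16 s frame 13, i.e. 04:13:16;13.

04:13:16;13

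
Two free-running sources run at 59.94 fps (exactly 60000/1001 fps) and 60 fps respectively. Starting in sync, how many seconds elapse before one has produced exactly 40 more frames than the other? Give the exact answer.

The gap grows by |60 − 60000/1001| = 60/1001 frames per second.
Time for a 40-frame gap: 40 ÷ (60/1001) = 2002/3 s.

2002/3 seconds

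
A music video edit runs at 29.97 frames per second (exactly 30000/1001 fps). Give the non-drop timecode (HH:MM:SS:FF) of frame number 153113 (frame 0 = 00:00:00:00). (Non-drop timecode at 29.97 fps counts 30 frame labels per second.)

153113 ÷ 30 = 5103 full seconds, remainder 23 frames.
5103 s = 1 h 25 min 3 s.
Timecode: 01:25:03:23.

01:25:03:23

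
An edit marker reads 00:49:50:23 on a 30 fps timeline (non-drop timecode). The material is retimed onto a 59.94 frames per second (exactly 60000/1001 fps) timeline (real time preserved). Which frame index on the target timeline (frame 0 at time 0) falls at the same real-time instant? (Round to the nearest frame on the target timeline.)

frame 179267

Source frame index: (0×3600 + 49×60 + 50) × 30 + 23 = 89723.
Real time: 89723 / (30) = 89723/30 s.
Target frame: (89723/30) × (60000/1001) = 179446000/1001 ≈ 179266.733 → 179267.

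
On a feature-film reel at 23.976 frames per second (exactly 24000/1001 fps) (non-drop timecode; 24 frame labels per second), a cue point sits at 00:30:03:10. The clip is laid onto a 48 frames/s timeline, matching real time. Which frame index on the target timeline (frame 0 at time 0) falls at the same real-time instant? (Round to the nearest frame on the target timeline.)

Source frame index: (0×3600 + 30×60 + 3) × 24 + 10 = 43282.
Real time: 43282 / (24000/1001) = 21662641/12000 s.
Target frame: (21662641/12000) × (48) = 21662641/250 ≈ 86650.564 → 86651.

frame 86651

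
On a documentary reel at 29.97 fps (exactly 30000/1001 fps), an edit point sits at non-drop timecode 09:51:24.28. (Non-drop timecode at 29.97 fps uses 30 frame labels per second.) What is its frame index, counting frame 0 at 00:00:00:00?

Total seconds to the label: (9 × 3600 + 51 × 60 + 24) = 35484.
Frame index = 35484 × 30 + 28 = 1064548.

frame 1064548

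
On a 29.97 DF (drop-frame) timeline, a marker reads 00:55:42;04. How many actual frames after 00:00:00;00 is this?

As if non-drop at 30 labels/s: (0 × 3600 + 55 × 60 + 42) × 30 + 4 = 100264.
Minute boundaries passed: 55; those not divisible by 10: 55 − 5 = 50; dropped labels = 2 × 50 = 100.
Actual frame index = 100264 − 100 = 100164.

100164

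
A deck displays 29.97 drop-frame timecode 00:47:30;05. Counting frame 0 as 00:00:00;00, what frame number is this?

Complete 10-minute blocks: 4, each 17982 frames → 71928.
Remaining 7 whole minutes in the current block: 1800 + 6 × 1798 = 12588 frames.
Within the current minute: 30 × 30 + 5 − 2 = 903 (labels ;00/;01 skipped at this minute). Total = 71928 + 12588 + 903 = 85419.

85419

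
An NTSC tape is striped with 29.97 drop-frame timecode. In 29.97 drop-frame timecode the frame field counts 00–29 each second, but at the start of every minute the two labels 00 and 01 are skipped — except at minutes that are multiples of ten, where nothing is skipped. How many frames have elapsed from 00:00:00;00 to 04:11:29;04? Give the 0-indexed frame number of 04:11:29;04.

As if non-drop at 30 labels/s: (4 × 3600 + 11 × 60 + 29) × 30 + 4 = 452674.
Minute boundaries passed: 251; those not divisible by 10: 251 − 25 = 226; dropped labels = 2 × 226 = 452.
Actual frame index = 452674 − 452 = 452222.

452222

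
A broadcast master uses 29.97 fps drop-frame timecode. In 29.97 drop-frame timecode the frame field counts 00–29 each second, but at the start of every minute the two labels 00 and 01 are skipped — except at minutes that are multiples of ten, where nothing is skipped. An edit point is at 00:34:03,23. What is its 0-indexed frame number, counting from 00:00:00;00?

Complete 10-minute blocks: 3, each 17982 frames → 53946.
Remaining 4 whole minutes in the current block: 1800 + 3 × 1798 = 7194 frames.
Within the current minute: 3 × 30 + 23 − 2 = 111 (labels ;00/;01 skipped at this minute). Total = 53946 + 7194 + 111 = 61251.

61251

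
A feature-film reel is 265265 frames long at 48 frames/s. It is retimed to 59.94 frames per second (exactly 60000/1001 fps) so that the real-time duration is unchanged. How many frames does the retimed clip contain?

Target frames = source frames × (target rate / source rate) = 265265 × (60000/1001)/(48) = 265265 × 1250/1001 = 331250.

331250 frames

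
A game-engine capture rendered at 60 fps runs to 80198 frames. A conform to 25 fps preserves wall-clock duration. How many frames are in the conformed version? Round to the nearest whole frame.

Frames at target rate = 80198 × (25) / (60) = 200495/6 ≈ 33415.833.
Nearest whole frame: 33416.

33416 frames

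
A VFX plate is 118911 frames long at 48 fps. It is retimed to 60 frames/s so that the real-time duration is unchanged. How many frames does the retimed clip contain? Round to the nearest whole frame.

148639 frames

Frames at target rate = 118911 × (60) / (48) = 594555/4 ≈ 148638.750.
Nearest whole frame: 148639.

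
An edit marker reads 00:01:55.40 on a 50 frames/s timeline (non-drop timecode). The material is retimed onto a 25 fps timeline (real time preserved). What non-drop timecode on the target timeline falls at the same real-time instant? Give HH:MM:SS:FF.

Source frame index: (0×3600 + 1×60 + 55) × 50 + 40 = 5790.
Real time: 5790 / (50) = 579/5 s.
Target frame: (579/5) × (25) = 2895.
At 25 labels/s: frame 2895 → 00:01:55:20.

00:01:55:20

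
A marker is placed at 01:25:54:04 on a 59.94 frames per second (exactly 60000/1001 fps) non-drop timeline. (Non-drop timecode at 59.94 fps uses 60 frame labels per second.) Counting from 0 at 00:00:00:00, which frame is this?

frame 309244

Total seconds to the label: (1 × 3600 + 25 × 60 + 54) = 5154.
Frame index = 5154 × 60 + 4 = 309244.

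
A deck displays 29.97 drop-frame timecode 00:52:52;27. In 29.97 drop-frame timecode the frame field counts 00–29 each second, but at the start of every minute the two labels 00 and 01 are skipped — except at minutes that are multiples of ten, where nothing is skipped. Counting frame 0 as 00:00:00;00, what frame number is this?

Complete 10-minute blocks: 5, each 17982 frames → 89910.
Remaining 2 whole minutes in the current block: 1800 + 1 × 1798 = 3598 frames.
Within the current minute: 52 × 30 + 27 − 2 = 1585 (labels ;00/;01 skipped at this minute). Total = 89910 + 3598 + 1585 = 95093.

95093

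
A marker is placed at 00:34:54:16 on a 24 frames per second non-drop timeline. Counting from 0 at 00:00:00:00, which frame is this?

frame 50272

Total seconds to the label: (0 × 3600 + 34 × 60 + 54) = 2094.
Frame index = 2094 × 24 + 16 = 50272.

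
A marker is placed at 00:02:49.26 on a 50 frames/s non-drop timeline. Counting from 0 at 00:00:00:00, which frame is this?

8476

Total seconds to the label: (0 × 3600 + 2 × 60 + 49) = 169.
Frame index = 169 × 50 + 26 = 8476.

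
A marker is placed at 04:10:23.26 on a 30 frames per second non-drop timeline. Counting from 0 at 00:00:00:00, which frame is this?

Total seconds to the label: (4 × 3600 + 10 × 60 + 23) = 15023.
Frame index = 15023 × 30 + 26 = 450716.

450716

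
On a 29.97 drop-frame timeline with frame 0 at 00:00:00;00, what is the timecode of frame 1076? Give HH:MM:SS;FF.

Each 10-minute DF block holds 10 × 60 × 30 − 9 × 2 = 17982 frames. 1076 ÷ 17982 → 0 full blocks, remainder 1076.
Within the partial block the first minute is 1800 frames and each further minute 1798, so 0 further minute boundaries passed. Total skipped labels = 18 × 0 + 2 × 0 = 0.
Non-drop label index = 1076 + 0 = 1076; at 30 labels/s that is 00:00:35:26, i.e. DF 00:00:35;26.

00:00:35;26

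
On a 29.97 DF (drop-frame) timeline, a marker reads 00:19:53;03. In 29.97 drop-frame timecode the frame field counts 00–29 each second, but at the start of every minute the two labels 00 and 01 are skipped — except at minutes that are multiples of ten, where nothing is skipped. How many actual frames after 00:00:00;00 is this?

As if non-drop at 30 labels/s: (0 × 3600 + 19 × 60 + 53) × 30 + 3 = 35793.
Minute boundaries passed: 19; those not divisible by 10: 19 − 1 = 18; dropped labels = 2 × 18 = 36.
Actual frame index = 35793 − 36 = 35757.

35757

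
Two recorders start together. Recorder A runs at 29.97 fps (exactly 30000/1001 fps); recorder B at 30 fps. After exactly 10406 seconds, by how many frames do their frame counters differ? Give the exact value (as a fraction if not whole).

28380/91 frames

A emits 30000/1001 × 10406 = 28380000/91 frames; B emits 30 × 10406 = 312180.
Difference = 28380/91 frames (≈ 311.8681); B is ahead of A.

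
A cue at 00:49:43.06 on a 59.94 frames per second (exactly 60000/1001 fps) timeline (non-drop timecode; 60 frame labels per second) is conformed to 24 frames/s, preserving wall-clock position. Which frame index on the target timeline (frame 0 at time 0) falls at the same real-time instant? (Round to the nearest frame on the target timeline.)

Source frame index: (0×3600 + 49×60 + 43) × 60 + 6 = 178986.
Real time: 178986 / (60000/1001) = 29860831/10000 s.
Target frame: (29860831/10000) × (24) = 89582493/1250 ≈ 71665.994 → 71666.

frame 71666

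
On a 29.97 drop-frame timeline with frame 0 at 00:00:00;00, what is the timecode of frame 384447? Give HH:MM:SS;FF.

03:33:47;21

Each 10-minute DF block holds 10 × 60 × 30 − 9 × 2 = 17982 frames. 384447 ÷ 17982 → 21 full blocks, remainder 6825.
Within the partial block the first minute is 1800 frames and each further minute 1798, so 3 further minute boundaries passed. Total skipped labels = 18 × 21 + 2 × 3 = 384.
Non-drop label index = 384447 + 384 = 384831; at 30 labels/s that is 03:33:47:21, i.e. DF 03:33:47;21.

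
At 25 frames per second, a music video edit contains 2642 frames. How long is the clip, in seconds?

Running time = 2642 / (25) = 105.68 s.

105.68 seconds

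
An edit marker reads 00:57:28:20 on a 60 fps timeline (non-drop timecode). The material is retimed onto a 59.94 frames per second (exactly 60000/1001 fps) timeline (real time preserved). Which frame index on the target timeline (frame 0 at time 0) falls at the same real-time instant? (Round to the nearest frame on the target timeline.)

Source frame index: (0×3600 + 57×60 + 28) × 60 + 20 = 206900.
Real time: 206900 / (60) = 10345/3 s.
Target frame: (10345/3) × (60000/1001) = 206900000/1001 ≈ 206693.307 → 206693.

frame 206693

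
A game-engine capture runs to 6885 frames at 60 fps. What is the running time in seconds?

Running time = 6885 / (60) = 114.75 s.

114.75 seconds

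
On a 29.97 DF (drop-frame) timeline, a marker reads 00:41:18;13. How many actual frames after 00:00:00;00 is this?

74279

As if non-drop at 30 labels/s: (0 × 3600 + 41 × 60 + 18) × 30 + 13 = 74353.
Minute boundaries passed: 41; those not divisible by 10: 41 − 4 = 37; dropped labels = 2 × 37 = 74.
Actual frame index = 74353 − 74 = 74279.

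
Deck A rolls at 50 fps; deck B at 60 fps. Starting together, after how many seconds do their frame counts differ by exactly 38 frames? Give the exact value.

The gap grows by |60 − 50| = 10 frames per second.
Time for a 38-frame gap: 38 ÷ (10) = 3.8 s.

3.8 seconds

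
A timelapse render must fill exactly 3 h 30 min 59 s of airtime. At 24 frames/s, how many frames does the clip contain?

3 h 30 min 59 s = 12659 s.
Frames = 12659 × 24 = 303816.

303816 frames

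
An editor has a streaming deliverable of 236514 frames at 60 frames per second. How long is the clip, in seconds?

3941.9 seconds

Running time = 236514 / (60) = 3941.9 s.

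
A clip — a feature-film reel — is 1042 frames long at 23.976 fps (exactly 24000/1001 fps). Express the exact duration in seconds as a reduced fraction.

521521/12000 seconds

Running time = 1042 ÷ (24000/1001) = 1042 × 1001/24000 = 521521/12000 s.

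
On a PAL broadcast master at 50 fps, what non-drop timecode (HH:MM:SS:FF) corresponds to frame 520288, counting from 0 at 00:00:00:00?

520288 ÷ 50 = 10405 full seconds, remainder 38 frames.
10405 s = 2 h 53 min 25 s.
Timecode: 02:53:25:38.

02:53:25:38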